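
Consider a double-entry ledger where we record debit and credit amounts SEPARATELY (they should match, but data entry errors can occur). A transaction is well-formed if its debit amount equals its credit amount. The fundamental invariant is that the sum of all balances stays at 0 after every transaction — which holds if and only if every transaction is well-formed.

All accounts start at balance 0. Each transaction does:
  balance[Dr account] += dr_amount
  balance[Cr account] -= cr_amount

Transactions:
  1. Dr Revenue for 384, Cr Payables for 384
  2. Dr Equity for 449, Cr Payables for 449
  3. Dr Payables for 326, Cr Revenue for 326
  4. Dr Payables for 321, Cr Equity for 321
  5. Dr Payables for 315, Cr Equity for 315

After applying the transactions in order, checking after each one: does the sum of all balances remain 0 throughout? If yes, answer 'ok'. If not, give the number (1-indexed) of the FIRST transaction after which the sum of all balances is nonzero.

After txn 1: dr=384 cr=384 sum_balances=0
After txn 2: dr=449 cr=449 sum_balances=0
After txn 3: dr=326 cr=326 sum_balances=0
After txn 4: dr=321 cr=321 sum_balances=0
After txn 5: dr=315 cr=315 sum_balances=0

Answer: ok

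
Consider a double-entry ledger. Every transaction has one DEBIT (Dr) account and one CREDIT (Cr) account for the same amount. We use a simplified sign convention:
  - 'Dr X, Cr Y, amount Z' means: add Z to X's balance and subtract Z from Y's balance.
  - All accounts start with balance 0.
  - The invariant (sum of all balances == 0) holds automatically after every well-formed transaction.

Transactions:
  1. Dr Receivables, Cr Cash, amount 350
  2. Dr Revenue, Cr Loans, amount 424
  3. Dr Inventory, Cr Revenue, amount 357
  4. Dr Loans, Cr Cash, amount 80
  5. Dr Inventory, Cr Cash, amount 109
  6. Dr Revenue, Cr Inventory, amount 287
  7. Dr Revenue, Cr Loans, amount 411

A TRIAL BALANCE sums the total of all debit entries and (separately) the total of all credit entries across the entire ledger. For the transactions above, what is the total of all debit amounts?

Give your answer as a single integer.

Answer: 2018

Derivation:
Txn 1: debit+=350
Txn 2: debit+=424
Txn 3: debit+=357
Txn 4: debit+=80
Txn 5: debit+=109
Txn 6: debit+=287
Txn 7: debit+=411
Total debits = 2018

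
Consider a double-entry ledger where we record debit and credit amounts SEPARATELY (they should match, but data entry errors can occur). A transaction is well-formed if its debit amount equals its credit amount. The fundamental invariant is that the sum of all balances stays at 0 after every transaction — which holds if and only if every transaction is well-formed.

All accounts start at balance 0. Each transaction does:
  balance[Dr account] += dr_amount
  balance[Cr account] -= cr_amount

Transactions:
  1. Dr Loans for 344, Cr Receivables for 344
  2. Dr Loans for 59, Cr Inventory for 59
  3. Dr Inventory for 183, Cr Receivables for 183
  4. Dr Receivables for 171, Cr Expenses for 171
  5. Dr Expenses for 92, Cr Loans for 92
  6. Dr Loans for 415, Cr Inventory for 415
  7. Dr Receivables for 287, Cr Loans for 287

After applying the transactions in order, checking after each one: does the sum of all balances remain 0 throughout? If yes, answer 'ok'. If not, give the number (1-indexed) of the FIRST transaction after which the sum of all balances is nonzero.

Answer: ok

Derivation:
After txn 1: dr=344 cr=344 sum_balances=0
After txn 2: dr=59 cr=59 sum_balances=0
After txn 3: dr=183 cr=183 sum_balances=0
After txn 4: dr=171 cr=171 sum_balances=0
After txn 5: dr=92 cr=92 sum_balances=0
After txn 6: dr=415 cr=415 sum_balances=0
After txn 7: dr=287 cr=287 sum_balances=0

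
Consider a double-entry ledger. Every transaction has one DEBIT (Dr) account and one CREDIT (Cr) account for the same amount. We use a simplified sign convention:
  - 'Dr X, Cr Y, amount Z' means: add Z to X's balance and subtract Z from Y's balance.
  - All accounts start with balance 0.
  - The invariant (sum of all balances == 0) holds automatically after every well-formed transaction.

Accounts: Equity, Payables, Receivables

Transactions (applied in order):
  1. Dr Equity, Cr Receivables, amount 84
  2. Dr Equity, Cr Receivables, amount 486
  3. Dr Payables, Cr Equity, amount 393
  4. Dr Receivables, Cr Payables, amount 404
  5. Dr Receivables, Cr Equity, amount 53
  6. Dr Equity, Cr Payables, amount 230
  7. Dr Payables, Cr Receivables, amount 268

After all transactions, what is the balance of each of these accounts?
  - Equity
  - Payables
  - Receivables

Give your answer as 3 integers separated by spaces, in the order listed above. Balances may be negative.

Answer: 354 27 -381

Derivation:
After txn 1 (Dr Equity, Cr Receivables, amount 84): Equity=84 Receivables=-84
After txn 2 (Dr Equity, Cr Receivables, amount 486): Equity=570 Receivables=-570
After txn 3 (Dr Payables, Cr Equity, amount 393): Equity=177 Payables=393 Receivables=-570
After txn 4 (Dr Receivables, Cr Payables, amount 404): Equity=177 Payables=-11 Receivables=-166
After txn 5 (Dr Receivables, Cr Equity, amount 53): Equity=124 Payables=-11 Receivables=-113
After txn 6 (Dr Equity, Cr Payables, amount 230): Equity=354 Payables=-241 Receivables=-113
After txn 7 (Dr Payables, Cr Receivables, amount 268): Equity=354 Payables=27 Receivables=-381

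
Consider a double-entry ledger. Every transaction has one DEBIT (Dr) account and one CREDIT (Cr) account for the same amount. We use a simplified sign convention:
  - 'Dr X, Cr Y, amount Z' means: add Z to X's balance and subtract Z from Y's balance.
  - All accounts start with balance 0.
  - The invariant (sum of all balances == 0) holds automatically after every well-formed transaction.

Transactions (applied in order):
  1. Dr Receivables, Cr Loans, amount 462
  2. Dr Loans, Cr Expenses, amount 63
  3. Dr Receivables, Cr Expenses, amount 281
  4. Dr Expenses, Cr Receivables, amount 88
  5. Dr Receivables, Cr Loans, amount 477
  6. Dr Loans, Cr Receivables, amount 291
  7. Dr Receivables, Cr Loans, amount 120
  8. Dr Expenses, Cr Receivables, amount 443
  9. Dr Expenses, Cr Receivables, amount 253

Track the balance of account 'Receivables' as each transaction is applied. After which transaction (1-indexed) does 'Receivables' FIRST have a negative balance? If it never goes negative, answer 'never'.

Answer: never

Derivation:
After txn 1: Receivables=462
After txn 2: Receivables=462
After txn 3: Receivables=743
After txn 4: Receivables=655
After txn 5: Receivables=1132
After txn 6: Receivables=841
After txn 7: Receivables=961
After txn 8: Receivables=518
After txn 9: Receivables=265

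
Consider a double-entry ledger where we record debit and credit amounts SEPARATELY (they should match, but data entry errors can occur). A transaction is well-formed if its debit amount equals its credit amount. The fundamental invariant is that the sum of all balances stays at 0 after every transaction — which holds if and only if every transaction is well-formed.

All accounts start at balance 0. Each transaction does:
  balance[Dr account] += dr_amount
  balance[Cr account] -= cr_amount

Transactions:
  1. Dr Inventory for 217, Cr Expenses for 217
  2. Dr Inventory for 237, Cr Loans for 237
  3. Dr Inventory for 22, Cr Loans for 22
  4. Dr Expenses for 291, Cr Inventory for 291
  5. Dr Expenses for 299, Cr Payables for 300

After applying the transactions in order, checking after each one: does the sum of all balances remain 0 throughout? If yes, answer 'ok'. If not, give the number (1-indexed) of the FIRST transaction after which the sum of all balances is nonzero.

After txn 1: dr=217 cr=217 sum_balances=0
After txn 2: dr=237 cr=237 sum_balances=0
After txn 3: dr=22 cr=22 sum_balances=0
After txn 4: dr=291 cr=291 sum_balances=0
After txn 5: dr=299 cr=300 sum_balances=-1

Answer: 5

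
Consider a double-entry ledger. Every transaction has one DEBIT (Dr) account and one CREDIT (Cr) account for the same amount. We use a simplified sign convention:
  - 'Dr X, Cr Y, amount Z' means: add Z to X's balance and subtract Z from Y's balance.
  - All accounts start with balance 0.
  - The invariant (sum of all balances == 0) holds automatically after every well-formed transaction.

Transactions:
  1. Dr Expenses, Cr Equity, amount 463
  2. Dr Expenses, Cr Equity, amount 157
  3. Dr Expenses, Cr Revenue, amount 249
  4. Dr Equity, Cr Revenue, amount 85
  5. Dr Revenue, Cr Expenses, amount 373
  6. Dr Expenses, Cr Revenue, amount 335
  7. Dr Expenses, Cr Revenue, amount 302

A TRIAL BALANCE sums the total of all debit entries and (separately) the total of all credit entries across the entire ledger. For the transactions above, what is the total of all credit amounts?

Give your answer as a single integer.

Txn 1: credit+=463
Txn 2: credit+=157
Txn 3: credit+=249
Txn 4: credit+=85
Txn 5: credit+=373
Txn 6: credit+=335
Txn 7: credit+=302
Total credits = 1964

Answer: 1964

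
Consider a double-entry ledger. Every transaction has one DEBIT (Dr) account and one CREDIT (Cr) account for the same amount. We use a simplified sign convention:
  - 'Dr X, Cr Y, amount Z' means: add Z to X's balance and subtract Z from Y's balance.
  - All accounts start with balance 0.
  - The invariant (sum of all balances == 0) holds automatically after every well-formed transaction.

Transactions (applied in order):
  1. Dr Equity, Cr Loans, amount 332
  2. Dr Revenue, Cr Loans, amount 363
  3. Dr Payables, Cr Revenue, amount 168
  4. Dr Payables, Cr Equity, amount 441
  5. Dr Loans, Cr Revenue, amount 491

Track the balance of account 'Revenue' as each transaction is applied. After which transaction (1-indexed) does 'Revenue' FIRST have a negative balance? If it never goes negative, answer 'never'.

After txn 1: Revenue=0
After txn 2: Revenue=363
After txn 3: Revenue=195
After txn 4: Revenue=195
After txn 5: Revenue=-296

Answer: 5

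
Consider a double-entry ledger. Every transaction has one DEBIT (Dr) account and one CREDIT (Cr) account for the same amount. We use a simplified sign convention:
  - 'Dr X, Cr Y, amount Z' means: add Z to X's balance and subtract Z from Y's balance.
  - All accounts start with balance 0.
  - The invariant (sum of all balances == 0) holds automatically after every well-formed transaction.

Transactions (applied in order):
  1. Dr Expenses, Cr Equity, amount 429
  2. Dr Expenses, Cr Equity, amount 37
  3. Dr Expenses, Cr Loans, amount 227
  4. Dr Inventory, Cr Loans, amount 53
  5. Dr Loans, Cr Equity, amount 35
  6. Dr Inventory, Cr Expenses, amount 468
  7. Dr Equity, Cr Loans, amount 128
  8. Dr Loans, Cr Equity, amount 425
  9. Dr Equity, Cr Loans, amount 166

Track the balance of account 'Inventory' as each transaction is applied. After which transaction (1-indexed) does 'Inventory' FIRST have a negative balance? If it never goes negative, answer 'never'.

After txn 1: Inventory=0
After txn 2: Inventory=0
After txn 3: Inventory=0
After txn 4: Inventory=53
After txn 5: Inventory=53
After txn 6: Inventory=521
After txn 7: Inventory=521
After txn 8: Inventory=521
After txn 9: Inventory=521

Answer: never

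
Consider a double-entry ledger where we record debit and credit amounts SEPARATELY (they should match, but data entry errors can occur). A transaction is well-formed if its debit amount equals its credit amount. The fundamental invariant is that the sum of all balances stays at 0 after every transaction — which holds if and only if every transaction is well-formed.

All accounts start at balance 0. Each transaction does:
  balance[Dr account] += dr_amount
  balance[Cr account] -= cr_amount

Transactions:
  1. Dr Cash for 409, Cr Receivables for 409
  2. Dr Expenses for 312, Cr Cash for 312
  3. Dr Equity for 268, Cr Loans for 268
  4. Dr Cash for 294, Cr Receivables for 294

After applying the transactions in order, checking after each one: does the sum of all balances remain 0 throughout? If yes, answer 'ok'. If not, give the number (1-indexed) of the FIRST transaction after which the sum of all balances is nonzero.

Answer: ok

Derivation:
After txn 1: dr=409 cr=409 sum_balances=0
After txn 2: dr=312 cr=312 sum_balances=0
After txn 3: dr=268 cr=268 sum_balances=0
After txn 4: dr=294 cr=294 sum_balances=0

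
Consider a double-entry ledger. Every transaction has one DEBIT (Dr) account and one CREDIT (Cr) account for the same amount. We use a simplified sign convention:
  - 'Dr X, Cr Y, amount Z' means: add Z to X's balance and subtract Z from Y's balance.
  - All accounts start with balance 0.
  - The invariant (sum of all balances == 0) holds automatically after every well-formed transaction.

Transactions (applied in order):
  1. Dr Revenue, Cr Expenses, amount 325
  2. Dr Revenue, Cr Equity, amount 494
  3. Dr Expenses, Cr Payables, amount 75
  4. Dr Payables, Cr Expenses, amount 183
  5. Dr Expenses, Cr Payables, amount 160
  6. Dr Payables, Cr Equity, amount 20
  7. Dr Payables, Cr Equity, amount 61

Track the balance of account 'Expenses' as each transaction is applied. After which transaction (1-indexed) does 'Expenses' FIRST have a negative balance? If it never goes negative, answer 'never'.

Answer: 1

Derivation:
After txn 1: Expenses=-325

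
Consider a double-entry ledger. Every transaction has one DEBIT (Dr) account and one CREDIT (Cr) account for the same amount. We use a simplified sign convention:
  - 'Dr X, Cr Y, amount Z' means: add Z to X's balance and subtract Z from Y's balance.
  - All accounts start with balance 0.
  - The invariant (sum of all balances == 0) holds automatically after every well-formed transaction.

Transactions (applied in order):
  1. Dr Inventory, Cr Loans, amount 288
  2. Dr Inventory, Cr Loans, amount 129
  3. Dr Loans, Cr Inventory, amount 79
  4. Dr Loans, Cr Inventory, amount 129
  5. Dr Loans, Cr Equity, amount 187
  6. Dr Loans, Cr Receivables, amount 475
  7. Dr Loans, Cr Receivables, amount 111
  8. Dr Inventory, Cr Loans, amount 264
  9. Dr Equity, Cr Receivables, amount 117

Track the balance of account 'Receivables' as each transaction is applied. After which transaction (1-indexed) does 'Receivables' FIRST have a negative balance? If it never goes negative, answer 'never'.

After txn 1: Receivables=0
After txn 2: Receivables=0
After txn 3: Receivables=0
After txn 4: Receivables=0
After txn 5: Receivables=0
After txn 6: Receivables=-475

Answer: 6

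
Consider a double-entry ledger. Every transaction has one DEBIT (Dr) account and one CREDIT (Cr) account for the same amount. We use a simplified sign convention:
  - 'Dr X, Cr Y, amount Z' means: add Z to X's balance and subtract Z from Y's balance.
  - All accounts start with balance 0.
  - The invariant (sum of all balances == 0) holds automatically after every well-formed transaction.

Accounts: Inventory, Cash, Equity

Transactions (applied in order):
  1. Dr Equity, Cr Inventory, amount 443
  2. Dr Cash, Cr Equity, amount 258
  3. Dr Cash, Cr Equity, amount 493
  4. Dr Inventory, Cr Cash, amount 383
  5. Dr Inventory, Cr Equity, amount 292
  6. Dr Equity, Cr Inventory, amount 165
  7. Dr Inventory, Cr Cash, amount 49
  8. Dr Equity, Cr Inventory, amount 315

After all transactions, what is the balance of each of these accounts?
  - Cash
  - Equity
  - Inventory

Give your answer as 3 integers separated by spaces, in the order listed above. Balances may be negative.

After txn 1 (Dr Equity, Cr Inventory, amount 443): Equity=443 Inventory=-443
After txn 2 (Dr Cash, Cr Equity, amount 258): Cash=258 Equity=185 Inventory=-443
After txn 3 (Dr Cash, Cr Equity, amount 493): Cash=751 Equity=-308 Inventory=-443
After txn 4 (Dr Inventory, Cr Cash, amount 383): Cash=368 Equity=-308 Inventory=-60
After txn 5 (Dr Inventory, Cr Equity, amount 292): Cash=368 Equity=-600 Inventory=232
After txn 6 (Dr Equity, Cr Inventory, amount 165): Cash=368 Equity=-435 Inventory=67
After txn 7 (Dr Inventory, Cr Cash, amount 49): Cash=319 Equity=-435 Inventory=116
After txn 8 (Dr Equity, Cr Inventory, amount 315): Cash=319 Equity=-120 Inventory=-199

Answer: 319 -120 -199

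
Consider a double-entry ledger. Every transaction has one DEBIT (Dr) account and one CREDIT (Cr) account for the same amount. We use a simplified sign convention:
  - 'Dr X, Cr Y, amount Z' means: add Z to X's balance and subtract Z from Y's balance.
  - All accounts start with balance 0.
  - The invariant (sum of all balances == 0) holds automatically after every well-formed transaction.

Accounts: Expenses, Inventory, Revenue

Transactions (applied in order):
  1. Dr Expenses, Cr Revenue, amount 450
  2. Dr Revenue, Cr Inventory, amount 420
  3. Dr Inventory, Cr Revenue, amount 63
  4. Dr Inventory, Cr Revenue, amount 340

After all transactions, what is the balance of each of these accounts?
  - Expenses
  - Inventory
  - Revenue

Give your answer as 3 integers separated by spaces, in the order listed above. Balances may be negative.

Answer: 450 -17 -433

Derivation:
After txn 1 (Dr Expenses, Cr Revenue, amount 450): Expenses=450 Revenue=-450
After txn 2 (Dr Revenue, Cr Inventory, amount 420): Expenses=450 Inventory=-420 Revenue=-30
After txn 3 (Dr Inventory, Cr Revenue, amount 63): Expenses=450 Inventory=-357 Revenue=-93
After txn 4 (Dr Inventory, Cr Revenue, amount 340): Expenses=450 Inventory=-17 Revenue=-433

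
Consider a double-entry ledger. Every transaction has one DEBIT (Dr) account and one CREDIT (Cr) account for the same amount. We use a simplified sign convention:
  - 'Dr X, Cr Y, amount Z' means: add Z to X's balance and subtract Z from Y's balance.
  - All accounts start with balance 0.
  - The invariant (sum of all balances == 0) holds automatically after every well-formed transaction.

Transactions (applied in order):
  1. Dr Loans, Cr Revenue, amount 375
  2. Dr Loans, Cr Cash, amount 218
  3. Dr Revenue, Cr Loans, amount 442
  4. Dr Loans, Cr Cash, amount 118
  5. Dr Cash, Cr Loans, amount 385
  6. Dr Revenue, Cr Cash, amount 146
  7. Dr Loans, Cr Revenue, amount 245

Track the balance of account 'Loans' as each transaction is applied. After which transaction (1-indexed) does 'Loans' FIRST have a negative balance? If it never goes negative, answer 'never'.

After txn 1: Loans=375
After txn 2: Loans=593
After txn 3: Loans=151
After txn 4: Loans=269
After txn 5: Loans=-116

Answer: 5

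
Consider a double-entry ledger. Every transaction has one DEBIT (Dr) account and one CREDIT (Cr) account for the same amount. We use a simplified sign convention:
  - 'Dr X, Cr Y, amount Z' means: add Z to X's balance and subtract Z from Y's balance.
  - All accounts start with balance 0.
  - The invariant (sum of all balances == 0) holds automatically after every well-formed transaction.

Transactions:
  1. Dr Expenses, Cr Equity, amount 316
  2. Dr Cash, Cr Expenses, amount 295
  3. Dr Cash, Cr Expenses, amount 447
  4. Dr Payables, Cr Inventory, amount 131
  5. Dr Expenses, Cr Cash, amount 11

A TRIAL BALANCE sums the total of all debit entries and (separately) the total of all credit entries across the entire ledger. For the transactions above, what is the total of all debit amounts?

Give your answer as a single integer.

Answer: 1200

Derivation:
Txn 1: debit+=316
Txn 2: debit+=295
Txn 3: debit+=447
Txn 4: debit+=131
Txn 5: debit+=11
Total debits = 1200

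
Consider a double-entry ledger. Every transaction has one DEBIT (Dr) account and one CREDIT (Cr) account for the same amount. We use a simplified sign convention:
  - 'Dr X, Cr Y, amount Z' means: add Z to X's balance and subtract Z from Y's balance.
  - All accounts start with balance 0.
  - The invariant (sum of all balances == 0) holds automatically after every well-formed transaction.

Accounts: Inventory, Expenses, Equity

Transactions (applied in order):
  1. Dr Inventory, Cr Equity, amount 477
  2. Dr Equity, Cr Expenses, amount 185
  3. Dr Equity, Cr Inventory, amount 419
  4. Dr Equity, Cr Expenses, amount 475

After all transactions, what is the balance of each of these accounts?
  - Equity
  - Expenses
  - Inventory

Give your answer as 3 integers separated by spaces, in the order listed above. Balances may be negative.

Answer: 602 -660 58

Derivation:
After txn 1 (Dr Inventory, Cr Equity, amount 477): Equity=-477 Inventory=477
After txn 2 (Dr Equity, Cr Expenses, amount 185): Equity=-292 Expenses=-185 Inventory=477
After txn 3 (Dr Equity, Cr Inventory, amount 419): Equity=127 Expenses=-185 Inventory=58
After txn 4 (Dr Equity, Cr Expenses, amount 475): Equity=602 Expenses=-660 Inventory=58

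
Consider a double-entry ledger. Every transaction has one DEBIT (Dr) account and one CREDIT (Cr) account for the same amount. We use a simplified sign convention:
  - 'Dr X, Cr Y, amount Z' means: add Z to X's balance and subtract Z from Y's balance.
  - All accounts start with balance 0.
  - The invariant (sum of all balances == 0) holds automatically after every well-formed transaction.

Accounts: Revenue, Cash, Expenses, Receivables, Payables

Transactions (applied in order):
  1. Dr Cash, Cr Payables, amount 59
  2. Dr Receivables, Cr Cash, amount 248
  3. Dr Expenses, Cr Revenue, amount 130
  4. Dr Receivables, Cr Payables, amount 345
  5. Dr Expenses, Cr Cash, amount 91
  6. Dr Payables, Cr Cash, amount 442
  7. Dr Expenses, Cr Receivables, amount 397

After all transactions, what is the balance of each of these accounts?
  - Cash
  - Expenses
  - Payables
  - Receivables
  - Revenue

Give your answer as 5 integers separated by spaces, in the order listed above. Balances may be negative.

After txn 1 (Dr Cash, Cr Payables, amount 59): Cash=59 Payables=-59
After txn 2 (Dr Receivables, Cr Cash, amount 248): Cash=-189 Payables=-59 Receivables=248
After txn 3 (Dr Expenses, Cr Revenue, amount 130): Cash=-189 Expenses=130 Payables=-59 Receivables=248 Revenue=-130
After txn 4 (Dr Receivables, Cr Payables, amount 345): Cash=-189 Expenses=130 Payables=-404 Receivables=593 Revenue=-130
After txn 5 (Dr Expenses, Cr Cash, amount 91): Cash=-280 Expenses=221 Payables=-404 Receivables=593 Revenue=-130
After txn 6 (Dr Payables, Cr Cash, amount 442): Cash=-722 Expenses=221 Payables=38 Receivables=593 Revenue=-130
After txn 7 (Dr Expenses, Cr Receivables, amount 397): Cash=-722 Expenses=618 Payables=38 Receivables=196 Revenue=-130

Answer: -722 618 38 196 -130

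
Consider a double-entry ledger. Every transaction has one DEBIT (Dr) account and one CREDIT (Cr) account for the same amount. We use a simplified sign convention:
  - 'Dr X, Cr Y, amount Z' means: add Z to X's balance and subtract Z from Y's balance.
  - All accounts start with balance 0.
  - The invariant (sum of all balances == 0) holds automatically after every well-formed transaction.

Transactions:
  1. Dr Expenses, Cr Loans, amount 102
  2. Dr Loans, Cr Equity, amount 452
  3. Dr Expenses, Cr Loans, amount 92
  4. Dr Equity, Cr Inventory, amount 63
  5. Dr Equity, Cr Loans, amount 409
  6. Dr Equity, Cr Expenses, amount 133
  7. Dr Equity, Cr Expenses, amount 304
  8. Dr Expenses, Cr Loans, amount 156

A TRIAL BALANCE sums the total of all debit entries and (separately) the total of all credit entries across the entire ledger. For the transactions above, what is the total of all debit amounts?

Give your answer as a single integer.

Txn 1: debit+=102
Txn 2: debit+=452
Txn 3: debit+=92
Txn 4: debit+=63
Txn 5: debit+=409
Txn 6: debit+=133
Txn 7: debit+=304
Txn 8: debit+=156
Total debits = 1711

Answer: 1711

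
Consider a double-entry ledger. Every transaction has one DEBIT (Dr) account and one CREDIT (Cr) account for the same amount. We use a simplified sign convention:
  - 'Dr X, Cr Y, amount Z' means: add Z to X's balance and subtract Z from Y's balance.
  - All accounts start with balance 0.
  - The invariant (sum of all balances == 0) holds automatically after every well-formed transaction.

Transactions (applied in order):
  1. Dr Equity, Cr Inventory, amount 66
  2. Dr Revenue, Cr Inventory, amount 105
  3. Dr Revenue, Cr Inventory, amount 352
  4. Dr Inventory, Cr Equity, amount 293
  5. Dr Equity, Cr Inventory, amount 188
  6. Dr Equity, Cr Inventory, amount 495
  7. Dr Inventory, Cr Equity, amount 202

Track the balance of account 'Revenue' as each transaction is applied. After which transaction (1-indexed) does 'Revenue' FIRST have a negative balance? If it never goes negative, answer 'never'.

After txn 1: Revenue=0
After txn 2: Revenue=105
After txn 3: Revenue=457
After txn 4: Revenue=457
After txn 5: Revenue=457
After txn 6: Revenue=457
After txn 7: Revenue=457

Answer: never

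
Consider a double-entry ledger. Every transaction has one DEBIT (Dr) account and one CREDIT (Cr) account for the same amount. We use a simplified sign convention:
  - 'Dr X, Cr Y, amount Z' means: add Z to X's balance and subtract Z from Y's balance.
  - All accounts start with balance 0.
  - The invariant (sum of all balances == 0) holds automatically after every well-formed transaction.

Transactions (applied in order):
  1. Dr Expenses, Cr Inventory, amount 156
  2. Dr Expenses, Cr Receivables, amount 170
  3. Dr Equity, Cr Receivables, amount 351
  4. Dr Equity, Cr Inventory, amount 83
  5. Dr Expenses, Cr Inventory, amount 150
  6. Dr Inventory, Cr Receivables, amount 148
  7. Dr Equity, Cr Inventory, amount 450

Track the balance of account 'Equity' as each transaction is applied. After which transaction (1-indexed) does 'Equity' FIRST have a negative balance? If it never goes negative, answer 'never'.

After txn 1: Equity=0
After txn 2: Equity=0
After txn 3: Equity=351
After txn 4: Equity=434
After txn 5: Equity=434
After txn 6: Equity=434
After txn 7: Equity=884

Answer: never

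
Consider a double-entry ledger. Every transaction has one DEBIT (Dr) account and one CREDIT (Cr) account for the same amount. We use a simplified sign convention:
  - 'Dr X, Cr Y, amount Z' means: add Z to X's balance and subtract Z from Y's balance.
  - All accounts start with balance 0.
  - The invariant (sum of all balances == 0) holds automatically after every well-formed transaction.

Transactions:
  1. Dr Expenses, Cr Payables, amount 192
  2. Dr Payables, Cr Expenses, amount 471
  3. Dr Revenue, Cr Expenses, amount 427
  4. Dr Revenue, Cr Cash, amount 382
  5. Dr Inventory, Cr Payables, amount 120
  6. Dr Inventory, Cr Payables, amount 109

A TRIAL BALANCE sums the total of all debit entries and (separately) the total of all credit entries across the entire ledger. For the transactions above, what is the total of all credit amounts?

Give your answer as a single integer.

Txn 1: credit+=192
Txn 2: credit+=471
Txn 3: credit+=427
Txn 4: credit+=382
Txn 5: credit+=120
Txn 6: credit+=109
Total credits = 1701

Answer: 1701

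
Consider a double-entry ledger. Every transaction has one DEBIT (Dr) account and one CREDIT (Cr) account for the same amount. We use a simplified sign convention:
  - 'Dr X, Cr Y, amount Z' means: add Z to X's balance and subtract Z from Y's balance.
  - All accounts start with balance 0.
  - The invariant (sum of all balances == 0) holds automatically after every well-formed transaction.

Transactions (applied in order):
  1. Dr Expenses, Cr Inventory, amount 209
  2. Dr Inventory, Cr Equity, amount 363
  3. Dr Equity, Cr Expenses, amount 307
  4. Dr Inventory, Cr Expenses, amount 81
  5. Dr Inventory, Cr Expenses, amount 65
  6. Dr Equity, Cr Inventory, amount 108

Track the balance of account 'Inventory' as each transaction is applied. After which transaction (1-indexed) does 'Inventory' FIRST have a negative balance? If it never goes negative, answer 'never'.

After txn 1: Inventory=-209

Answer: 1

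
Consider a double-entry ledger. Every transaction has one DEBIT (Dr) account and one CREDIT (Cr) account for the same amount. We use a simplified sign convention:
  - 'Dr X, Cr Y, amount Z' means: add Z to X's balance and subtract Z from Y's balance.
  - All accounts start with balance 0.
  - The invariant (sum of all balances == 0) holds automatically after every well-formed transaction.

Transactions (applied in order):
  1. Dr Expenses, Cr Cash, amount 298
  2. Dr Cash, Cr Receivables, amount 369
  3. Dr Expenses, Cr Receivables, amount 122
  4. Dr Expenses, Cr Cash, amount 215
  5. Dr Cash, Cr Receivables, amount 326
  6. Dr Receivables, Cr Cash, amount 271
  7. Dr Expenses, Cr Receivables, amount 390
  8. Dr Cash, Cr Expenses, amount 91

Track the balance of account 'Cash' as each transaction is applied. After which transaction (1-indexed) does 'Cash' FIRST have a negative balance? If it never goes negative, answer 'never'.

Answer: 1

Derivation:
After txn 1: Cash=-298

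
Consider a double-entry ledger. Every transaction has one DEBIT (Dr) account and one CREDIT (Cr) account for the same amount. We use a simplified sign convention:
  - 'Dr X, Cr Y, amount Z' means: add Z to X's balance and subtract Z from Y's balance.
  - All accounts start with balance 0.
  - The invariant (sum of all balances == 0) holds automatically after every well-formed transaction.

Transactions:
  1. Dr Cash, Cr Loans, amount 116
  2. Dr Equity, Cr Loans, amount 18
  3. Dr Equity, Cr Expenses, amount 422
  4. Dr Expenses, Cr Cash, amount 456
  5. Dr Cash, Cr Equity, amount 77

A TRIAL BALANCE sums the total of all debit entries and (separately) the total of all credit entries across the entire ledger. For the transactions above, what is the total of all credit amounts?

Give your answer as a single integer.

Answer: 1089

Derivation:
Txn 1: credit+=116
Txn 2: credit+=18
Txn 3: credit+=422
Txn 4: credit+=456
Txn 5: credit+=77
Total credits = 1089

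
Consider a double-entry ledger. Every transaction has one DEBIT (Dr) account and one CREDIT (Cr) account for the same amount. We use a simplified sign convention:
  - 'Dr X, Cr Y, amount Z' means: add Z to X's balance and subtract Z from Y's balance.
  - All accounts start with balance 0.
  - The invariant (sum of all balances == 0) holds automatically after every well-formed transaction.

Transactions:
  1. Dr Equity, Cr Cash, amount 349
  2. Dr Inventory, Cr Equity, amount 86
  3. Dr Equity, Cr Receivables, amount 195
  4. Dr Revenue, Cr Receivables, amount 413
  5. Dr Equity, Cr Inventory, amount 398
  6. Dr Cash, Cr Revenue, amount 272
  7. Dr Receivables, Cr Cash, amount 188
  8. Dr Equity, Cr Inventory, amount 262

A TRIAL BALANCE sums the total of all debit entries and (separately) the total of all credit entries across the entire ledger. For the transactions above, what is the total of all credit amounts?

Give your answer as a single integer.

Answer: 2163

Derivation:
Txn 1: credit+=349
Txn 2: credit+=86
Txn 3: credit+=195
Txn 4: credit+=413
Txn 5: credit+=398
Txn 6: credit+=272
Txn 7: credit+=188
Txn 8: credit+=262
Total credits = 2163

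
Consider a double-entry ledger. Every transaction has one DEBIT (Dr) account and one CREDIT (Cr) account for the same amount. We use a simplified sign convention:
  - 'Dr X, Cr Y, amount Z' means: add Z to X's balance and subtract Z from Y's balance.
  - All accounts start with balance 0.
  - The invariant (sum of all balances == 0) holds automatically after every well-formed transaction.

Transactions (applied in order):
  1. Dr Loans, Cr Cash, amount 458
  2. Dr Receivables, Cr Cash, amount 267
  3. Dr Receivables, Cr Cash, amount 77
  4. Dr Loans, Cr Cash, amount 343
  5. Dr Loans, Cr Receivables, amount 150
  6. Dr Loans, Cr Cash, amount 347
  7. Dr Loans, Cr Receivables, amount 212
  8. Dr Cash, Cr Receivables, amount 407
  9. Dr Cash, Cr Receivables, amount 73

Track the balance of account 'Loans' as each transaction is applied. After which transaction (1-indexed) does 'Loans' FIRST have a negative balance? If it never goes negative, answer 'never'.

Answer: never

Derivation:
After txn 1: Loans=458
After txn 2: Loans=458
After txn 3: Loans=458
After txn 4: Loans=801
After txn 5: Loans=951
After txn 6: Loans=1298
After txn 7: Loans=1510
After txn 8: Loans=1510
After txn 9: Loans=1510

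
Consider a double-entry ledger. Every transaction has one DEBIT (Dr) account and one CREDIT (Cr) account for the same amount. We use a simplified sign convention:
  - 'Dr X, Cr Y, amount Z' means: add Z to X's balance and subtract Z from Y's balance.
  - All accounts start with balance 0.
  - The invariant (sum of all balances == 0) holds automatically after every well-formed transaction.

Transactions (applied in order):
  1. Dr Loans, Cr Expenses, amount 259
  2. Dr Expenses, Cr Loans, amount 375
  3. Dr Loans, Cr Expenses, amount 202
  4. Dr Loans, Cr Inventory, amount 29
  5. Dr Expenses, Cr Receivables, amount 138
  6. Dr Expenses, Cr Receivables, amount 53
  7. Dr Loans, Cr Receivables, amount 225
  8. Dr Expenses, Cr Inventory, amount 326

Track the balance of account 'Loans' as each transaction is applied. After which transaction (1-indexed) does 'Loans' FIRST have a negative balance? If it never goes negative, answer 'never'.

Answer: 2

Derivation:
After txn 1: Loans=259
After txn 2: Loans=-116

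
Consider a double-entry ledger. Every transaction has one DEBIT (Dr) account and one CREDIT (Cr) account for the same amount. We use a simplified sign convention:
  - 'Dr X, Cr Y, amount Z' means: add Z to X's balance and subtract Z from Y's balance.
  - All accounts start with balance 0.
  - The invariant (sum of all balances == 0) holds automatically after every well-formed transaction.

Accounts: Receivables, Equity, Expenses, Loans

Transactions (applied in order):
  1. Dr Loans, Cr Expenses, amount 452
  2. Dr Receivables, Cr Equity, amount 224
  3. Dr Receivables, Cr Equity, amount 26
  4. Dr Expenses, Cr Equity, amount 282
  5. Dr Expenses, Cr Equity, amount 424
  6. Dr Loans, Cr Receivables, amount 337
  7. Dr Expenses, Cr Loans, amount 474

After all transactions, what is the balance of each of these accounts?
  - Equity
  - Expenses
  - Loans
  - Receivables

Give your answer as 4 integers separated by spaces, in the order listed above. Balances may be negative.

Answer: -956 728 315 -87

Derivation:
After txn 1 (Dr Loans, Cr Expenses, amount 452): Expenses=-452 Loans=452
After txn 2 (Dr Receivables, Cr Equity, amount 224): Equity=-224 Expenses=-452 Loans=452 Receivables=224
After txn 3 (Dr Receivables, Cr Equity, amount 26): Equity=-250 Expenses=-452 Loans=452 Receivables=250
After txn 4 (Dr Expenses, Cr Equity, amount 282): Equity=-532 Expenses=-170 Loans=452 Receivables=250
After txn 5 (Dr Expenses, Cr Equity, amount 424): Equity=-956 Expenses=254 Loans=452 Receivables=250
After txn 6 (Dr Loans, Cr Receivables, amount 337): Equity=-956 Expenses=254 Loans=789 Receivables=-87
After txn 7 (Dr Expenses, Cr Loans, amount 474): Equity=-956 Expenses=728 Loans=315 Receivables=-87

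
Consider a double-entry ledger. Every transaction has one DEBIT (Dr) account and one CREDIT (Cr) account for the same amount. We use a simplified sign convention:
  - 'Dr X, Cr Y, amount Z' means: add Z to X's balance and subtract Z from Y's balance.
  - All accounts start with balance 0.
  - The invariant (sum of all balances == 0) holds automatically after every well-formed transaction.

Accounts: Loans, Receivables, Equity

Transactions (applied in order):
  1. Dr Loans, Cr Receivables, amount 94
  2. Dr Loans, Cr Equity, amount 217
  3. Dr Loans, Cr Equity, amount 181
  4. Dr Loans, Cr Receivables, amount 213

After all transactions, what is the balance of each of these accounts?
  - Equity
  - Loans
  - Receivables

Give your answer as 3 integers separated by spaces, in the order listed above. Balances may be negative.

Answer: -398 705 -307

Derivation:
After txn 1 (Dr Loans, Cr Receivables, amount 94): Loans=94 Receivables=-94
After txn 2 (Dr Loans, Cr Equity, amount 217): Equity=-217 Loans=311 Receivables=-94
After txn 3 (Dr Loans, Cr Equity, amount 181): Equity=-398 Loans=492 Receivables=-94
After txn 4 (Dr Loans, Cr Receivables, amount 213): Equity=-398 Loans=705 Receivables=-307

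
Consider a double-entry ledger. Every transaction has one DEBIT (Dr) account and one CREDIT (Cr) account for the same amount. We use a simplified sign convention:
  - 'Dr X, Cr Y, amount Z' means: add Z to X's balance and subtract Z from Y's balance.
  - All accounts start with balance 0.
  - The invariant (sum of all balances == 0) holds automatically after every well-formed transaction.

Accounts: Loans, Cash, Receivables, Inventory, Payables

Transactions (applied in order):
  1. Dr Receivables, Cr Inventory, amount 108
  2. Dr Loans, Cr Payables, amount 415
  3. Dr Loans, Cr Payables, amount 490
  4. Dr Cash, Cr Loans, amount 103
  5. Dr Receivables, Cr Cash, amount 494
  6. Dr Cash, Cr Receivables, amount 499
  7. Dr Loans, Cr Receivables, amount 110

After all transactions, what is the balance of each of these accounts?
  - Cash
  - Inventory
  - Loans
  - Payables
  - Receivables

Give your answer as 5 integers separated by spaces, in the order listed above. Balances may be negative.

Answer: 108 -108 912 -905 -7

Derivation:
After txn 1 (Dr Receivables, Cr Inventory, amount 108): Inventory=-108 Receivables=108
After txn 2 (Dr Loans, Cr Payables, amount 415): Inventory=-108 Loans=415 Payables=-415 Receivables=108
After txn 3 (Dr Loans, Cr Payables, amount 490): Inventory=-108 Loans=905 Payables=-905 Receivables=108
After txn 4 (Dr Cash, Cr Loans, amount 103): Cash=103 Inventory=-108 Loans=802 Payables=-905 Receivables=108
After txn 5 (Dr Receivables, Cr Cash, amount 494): Cash=-391 Inventory=-108 Loans=802 Payables=-905 Receivables=602
After txn 6 (Dr Cash, Cr Receivables, amount 499): Cash=108 Inventory=-108 Loans=802 Payables=-905 Receivables=103
After txn 7 (Dr Loans, Cr Receivables, amount 110): Cash=108 Inventory=-108 Loans=912 Payables=-905 Receivables=-7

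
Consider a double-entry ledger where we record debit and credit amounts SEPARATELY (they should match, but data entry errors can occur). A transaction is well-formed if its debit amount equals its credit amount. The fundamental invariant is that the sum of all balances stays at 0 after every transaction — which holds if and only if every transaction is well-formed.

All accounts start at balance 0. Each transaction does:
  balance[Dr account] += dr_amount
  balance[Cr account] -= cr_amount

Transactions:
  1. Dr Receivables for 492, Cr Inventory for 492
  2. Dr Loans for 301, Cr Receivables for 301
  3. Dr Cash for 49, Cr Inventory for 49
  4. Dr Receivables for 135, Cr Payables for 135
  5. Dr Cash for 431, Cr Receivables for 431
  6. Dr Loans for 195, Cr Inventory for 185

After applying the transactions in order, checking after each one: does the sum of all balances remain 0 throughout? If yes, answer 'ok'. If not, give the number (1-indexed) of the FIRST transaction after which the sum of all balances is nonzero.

After txn 1: dr=492 cr=492 sum_balances=0
After txn 2: dr=301 cr=301 sum_balances=0
After txn 3: dr=49 cr=49 sum_balances=0
After txn 4: dr=135 cr=135 sum_balances=0
After txn 5: dr=431 cr=431 sum_balances=0
After txn 6: dr=195 cr=185 sum_balances=10

Answer: 6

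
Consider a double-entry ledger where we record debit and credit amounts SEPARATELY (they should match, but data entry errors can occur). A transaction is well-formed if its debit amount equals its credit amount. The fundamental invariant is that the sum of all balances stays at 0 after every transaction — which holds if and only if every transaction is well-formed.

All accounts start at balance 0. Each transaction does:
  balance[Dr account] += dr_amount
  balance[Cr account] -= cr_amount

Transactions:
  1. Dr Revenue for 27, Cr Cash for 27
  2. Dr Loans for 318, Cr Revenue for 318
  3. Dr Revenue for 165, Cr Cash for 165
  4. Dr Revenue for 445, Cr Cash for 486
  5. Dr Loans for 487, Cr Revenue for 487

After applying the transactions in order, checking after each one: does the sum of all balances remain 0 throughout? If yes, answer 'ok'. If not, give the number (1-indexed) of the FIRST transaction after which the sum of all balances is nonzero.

Answer: 4

Derivation:
After txn 1: dr=27 cr=27 sum_balances=0
After txn 2: dr=318 cr=318 sum_balances=0
After txn 3: dr=165 cr=165 sum_balances=0
After txn 4: dr=445 cr=486 sum_balances=-41
After txn 5: dr=487 cr=487 sum_balances=-41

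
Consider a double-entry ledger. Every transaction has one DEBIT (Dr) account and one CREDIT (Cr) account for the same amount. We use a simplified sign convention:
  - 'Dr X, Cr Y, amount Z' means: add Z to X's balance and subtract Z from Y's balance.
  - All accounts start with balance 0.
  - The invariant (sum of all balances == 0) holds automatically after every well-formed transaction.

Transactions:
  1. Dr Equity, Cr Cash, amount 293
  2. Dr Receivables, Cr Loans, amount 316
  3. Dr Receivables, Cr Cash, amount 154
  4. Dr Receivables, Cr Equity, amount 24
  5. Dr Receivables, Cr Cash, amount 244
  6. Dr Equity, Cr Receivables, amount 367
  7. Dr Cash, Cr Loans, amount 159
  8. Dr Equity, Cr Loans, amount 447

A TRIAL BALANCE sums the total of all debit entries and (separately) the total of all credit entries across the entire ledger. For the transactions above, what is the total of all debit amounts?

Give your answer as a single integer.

Answer: 2004

Derivation:
Txn 1: debit+=293
Txn 2: debit+=316
Txn 3: debit+=154
Txn 4: debit+=24
Txn 5: debit+=244
Txn 6: debit+=367
Txn 7: debit+=159
Txn 8: debit+=447
Total debits = 2004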